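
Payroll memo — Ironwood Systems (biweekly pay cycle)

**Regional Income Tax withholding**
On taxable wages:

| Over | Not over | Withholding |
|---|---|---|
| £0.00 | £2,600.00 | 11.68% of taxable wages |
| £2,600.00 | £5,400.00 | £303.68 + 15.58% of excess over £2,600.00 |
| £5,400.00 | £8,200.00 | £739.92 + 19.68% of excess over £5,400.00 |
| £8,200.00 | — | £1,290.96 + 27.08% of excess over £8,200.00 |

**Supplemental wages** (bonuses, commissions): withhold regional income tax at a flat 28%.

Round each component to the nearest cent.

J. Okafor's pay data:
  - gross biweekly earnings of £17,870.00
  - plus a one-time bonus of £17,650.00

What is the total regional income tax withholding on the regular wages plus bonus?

£8,851.60

Regional Income Tax: taxable = £17,870.00
  £1,290.96 + 27.08% × (£17,870.00 − £8,200.00) = £1,290.96 + 27.08% × £9,670.00 = £3,909.60
Supplemental (28% flat on bonus): 28% × £17,650.00 = £4,942.00
Total regional income tax: £3,909.60 + £4,942.00 = £8,851.60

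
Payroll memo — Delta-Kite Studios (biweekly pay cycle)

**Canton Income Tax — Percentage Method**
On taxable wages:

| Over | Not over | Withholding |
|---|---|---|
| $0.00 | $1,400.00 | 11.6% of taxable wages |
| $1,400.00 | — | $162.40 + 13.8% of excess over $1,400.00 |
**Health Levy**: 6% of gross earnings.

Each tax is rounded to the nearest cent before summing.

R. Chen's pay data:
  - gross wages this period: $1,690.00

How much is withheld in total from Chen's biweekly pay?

$303.82

Canton Income Tax: taxable = $1,690.00
  $162.40 + 13.8% × ($1,690.00 − $1,400.00) = $162.40 + 13.8% × $290.00 = $202.42
Health Levy: 6% × $1,690.00 = $101.40
Total: $202.42 + $101.40 = $303.82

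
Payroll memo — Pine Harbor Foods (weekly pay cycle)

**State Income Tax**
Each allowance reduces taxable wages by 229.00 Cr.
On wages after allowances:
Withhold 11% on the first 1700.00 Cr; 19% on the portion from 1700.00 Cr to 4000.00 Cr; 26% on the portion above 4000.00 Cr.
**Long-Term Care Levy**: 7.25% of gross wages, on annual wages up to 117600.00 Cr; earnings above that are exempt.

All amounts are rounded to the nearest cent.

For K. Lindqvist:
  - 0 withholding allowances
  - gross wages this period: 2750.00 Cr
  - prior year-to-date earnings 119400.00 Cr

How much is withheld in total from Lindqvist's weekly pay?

State Income Tax: taxable = 2750.00 Cr
  187.00 Cr + 19% × (2750.00 Cr − 1700.00 Cr) = 187.00 Cr + 19% × 1050.00 Cr = 386.50 Cr
Long-Term Care Levy: YTD 119400.00 Cr ≥ cap 117600.00 Cr → 0.00 Cr
Total: 386.50 Cr + 0.00 Cr = 386.50 Cr

386.50 Cr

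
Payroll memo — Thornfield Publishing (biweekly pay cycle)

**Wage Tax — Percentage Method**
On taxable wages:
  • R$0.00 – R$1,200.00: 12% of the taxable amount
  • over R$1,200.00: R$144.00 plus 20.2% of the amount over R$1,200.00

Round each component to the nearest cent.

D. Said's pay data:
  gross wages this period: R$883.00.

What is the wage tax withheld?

Wage Tax: taxable = R$883.00
  12% × R$883.00 = R$105.96

R$105.96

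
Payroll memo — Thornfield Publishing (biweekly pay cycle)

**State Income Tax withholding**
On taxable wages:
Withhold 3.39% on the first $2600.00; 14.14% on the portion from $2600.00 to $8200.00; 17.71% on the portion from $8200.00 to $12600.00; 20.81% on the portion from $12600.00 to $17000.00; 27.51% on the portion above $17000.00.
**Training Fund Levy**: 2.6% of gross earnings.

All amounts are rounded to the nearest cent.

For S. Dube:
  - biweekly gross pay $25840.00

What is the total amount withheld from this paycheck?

State Income Tax: taxable = $25840.00
  $2574.86 + 27.51% × ($25840.00 − $17000.00) = $2574.86 + 27.51% × $8840.00 = $5006.74
Training Fund Levy: 2.6% × $25840.00 = $671.84
Total: $5006.74 + $671.84 = $5678.58

$5678.58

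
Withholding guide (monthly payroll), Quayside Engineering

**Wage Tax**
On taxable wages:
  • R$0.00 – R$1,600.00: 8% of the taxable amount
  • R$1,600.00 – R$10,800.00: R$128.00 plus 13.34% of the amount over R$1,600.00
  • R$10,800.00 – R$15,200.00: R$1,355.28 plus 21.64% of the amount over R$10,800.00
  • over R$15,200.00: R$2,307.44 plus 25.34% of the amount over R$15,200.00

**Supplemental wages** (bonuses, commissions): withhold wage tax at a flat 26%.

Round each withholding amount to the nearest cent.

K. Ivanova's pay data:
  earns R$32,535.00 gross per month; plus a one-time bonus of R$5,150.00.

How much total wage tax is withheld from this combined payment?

Wage Tax: taxable = R$32,535.00
  R$2,307.44 + 25.34% × (R$32,535.00 − R$15,200.00) = R$2,307.44 + 25.34% × R$17,335.00 = R$6,700.13
Supplemental (26% flat on bonus): 26% × R$5,150.00 = R$1,339.00
Total wage tax: R$6,700.13 + R$1,339.00 = R$8,039.13

R$8,039.13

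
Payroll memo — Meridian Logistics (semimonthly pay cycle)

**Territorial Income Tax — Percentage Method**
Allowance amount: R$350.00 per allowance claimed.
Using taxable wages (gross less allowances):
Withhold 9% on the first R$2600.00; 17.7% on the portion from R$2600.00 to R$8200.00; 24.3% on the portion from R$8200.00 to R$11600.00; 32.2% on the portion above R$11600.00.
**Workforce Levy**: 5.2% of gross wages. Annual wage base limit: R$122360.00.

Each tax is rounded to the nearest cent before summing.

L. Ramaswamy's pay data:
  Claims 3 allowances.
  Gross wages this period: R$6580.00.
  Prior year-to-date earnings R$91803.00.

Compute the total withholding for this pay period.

Territorial Income Tax: taxable = R$6580.00 − 3×R$350.00 = R$5530.00
  R$234.00 + 17.7% × (R$5530.00 − R$2600.00) = R$234.00 + 17.7% × R$2930.00 = R$752.61
Workforce Levy: 5.2% × R$6580.00 = R$342.16
Total: R$752.61 + R$342.16 = R$1094.77

R$1094.77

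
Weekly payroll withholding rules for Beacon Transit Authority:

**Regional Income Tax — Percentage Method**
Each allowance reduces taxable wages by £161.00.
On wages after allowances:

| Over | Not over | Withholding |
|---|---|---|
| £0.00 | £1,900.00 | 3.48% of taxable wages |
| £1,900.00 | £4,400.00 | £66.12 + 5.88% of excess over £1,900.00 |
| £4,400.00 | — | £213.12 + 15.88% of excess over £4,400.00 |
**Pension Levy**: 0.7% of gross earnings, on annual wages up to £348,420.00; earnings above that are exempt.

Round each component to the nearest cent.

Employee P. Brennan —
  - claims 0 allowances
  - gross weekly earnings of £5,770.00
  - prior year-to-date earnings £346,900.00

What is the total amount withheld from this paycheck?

Regional Income Tax: taxable = £5,770.00
  £213.12 + 15.88% × (£5,770.00 − £4,400.00) = £213.12 + 15.88% × £1,370.00 = £430.68
Pension Levy: cap £348,420.00 − YTD £346,900.00 = £1,520.00 subject; 0.7% × £1,520.00 = £10.64
Total: £430.68 + £10.64 = £441.32

£441.32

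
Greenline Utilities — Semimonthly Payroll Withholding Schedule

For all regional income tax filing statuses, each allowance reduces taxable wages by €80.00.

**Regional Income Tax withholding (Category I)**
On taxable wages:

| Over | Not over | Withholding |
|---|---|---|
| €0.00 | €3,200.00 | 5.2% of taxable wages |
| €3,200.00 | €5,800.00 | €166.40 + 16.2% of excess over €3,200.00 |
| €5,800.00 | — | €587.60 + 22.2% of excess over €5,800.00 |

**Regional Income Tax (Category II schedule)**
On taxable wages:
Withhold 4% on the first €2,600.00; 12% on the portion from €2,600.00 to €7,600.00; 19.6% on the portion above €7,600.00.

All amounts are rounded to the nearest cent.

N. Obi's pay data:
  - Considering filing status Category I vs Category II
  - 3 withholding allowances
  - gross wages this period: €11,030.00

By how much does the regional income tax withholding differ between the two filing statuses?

Regional Income Tax (Category I): taxable = €11,030.00 − 3×€80.00 = €10,790.00
  €587.60 + 22.2% × (€10,790.00 − €5,800.00) = €587.60 + 22.2% × €4,990.00 = €1,695.38
Regional Income Tax (Category II): taxable = €11,030.00 − 3×€80.00 = €10,790.00
  €704.00 + 19.6% × (€10,790.00 − €7,600.00) = €704.00 + 19.6% × €3,190.00 = €1,329.24
Difference: |€1,695.38 − €1,329.24| = €366.14 (higher under Category I)

€366.14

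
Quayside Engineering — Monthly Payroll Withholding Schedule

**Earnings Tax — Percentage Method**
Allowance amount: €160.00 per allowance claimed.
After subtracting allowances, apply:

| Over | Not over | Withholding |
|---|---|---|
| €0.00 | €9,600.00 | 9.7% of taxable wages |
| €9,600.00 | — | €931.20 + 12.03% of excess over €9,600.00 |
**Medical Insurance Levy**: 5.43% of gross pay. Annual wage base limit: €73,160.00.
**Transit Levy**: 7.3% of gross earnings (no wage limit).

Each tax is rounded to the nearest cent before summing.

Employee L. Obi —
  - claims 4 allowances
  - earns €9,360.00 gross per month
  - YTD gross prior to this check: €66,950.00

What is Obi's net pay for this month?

€7,493.68

Earnings Tax: taxable = €9,360.00 − 4×€160.00 = €8,720.00
  9.7% × €8,720.00 = €845.84
Medical Insurance Levy: cap €73,160.00 − YTD €66,950.00 = €6,210.00 subject; 5.43% × €6,210.00 = €337.20
Transit Levy: 7.3% × €9,360.00 = €683.28
Total withheld: €845.84 + €337.20 + €683.28 = €1,866.32
Net pay: €9,360.00 − €1,866.32 = €7,493.68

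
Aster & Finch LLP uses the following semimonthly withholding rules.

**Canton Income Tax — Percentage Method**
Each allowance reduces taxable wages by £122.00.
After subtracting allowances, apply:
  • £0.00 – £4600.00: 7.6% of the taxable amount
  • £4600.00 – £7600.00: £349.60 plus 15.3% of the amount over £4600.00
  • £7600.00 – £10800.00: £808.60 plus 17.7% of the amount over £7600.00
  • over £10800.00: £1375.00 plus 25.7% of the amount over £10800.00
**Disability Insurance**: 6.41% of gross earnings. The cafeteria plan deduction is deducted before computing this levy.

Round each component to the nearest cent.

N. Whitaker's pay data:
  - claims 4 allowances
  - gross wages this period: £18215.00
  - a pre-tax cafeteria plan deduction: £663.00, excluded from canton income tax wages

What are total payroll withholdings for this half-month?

Canton Income Tax: taxable = £18215.00 − £663.00 − 4×£122.00 = £17064.00
  £1375.00 + 25.7% × (£17064.00 − £10800.00) = £1375.00 + 25.7% × £6264.00 = £2984.85
Disability Insurance: 6.41% × £17552.00 = £1125.08
Total: £2984.85 + £1125.08 = £4109.93

£4109.93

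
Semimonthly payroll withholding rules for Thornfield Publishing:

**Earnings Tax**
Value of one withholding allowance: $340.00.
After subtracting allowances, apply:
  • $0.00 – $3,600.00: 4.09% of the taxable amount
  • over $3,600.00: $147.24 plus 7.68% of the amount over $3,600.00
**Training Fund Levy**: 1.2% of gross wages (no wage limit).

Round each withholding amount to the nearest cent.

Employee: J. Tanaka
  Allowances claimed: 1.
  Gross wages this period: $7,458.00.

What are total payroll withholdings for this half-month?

Earnings Tax: taxable = $7,458.00 − 1×$340.00 = $7,118.00
  $147.24 + 7.68% × ($7,118.00 − $3,600.00) = $147.24 + 7.68% × $3,518.00 = $417.42
Training Fund Levy: 1.2% × $7,458.00 = $89.50
Total: $417.42 + $89.50 = $506.92

$506.92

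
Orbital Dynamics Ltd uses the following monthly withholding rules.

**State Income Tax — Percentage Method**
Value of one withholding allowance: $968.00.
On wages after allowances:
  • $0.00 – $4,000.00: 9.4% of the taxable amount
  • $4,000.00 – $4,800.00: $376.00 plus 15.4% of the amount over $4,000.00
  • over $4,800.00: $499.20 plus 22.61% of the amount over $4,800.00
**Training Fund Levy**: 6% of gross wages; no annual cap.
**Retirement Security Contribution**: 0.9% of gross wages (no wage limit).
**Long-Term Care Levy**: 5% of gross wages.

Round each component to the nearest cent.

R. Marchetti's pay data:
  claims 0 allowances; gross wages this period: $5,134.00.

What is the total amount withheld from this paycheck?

State Income Tax: taxable = $5,134.00
  $499.20 + 22.61% × ($5,134.00 − $4,800.00) = $499.20 + 22.61% × $334.00 = $574.72
Training Fund Levy: 6% × $5,134.00 = $308.04
Retirement Security Contribution: 0.9% × $5,134.00 = $46.21
Long-Term Care Levy: 5% × $5,134.00 = $256.70
Total: $574.72 + $308.04 + $46.21 + $256.70 = $1,185.67

$1,185.67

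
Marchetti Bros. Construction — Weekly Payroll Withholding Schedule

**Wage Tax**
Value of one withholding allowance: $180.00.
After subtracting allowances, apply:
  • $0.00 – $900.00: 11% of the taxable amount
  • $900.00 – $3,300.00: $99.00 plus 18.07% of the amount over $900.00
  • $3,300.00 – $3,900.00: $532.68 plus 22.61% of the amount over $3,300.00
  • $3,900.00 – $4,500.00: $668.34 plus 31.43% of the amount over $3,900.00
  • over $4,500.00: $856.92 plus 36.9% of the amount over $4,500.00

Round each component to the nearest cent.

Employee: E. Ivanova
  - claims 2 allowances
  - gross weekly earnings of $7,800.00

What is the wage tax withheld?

$1,941.78

Wage Tax: taxable = $7,800.00 − 2×$180.00 = $7,440.00
  $856.92 + 36.9% × ($7,440.00 − $4,500.00) = $856.92 + 36.9% × $2,940.00 = $1,941.78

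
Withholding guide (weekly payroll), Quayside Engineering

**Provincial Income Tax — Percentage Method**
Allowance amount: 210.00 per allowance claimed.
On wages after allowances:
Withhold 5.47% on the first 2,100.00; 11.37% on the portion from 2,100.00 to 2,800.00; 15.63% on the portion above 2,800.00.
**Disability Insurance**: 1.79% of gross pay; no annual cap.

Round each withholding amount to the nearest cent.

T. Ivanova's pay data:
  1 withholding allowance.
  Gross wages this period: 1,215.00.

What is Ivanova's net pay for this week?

Provincial Income Tax: taxable = 1,215.00 − 1×210.00 = 1,005.00
  5.47% × 1,005.00 = 54.97
Disability Insurance: 1.79% × 1,215.00 = 21.75
Total withheld: 54.97 + 21.75 = 76.72
Net pay: 1,215.00 − 76.72 = 1,138.28

1,138.28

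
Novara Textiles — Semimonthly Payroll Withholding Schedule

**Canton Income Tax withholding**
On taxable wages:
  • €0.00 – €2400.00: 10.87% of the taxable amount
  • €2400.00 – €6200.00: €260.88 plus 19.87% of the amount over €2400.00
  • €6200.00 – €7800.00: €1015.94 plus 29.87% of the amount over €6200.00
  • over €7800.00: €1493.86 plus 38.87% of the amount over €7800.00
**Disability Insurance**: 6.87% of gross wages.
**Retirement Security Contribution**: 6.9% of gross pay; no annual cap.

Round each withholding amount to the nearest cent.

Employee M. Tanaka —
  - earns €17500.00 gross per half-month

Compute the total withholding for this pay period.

Canton Income Tax: taxable = €17500.00
  €1493.86 + 38.87% × (€17500.00 − €7800.00) = €1493.86 + 38.87% × €9700.00 = €5264.25
Disability Insurance: 6.87% × €17500.00 = €1202.25
Retirement Security Contribution: 6.9% × €17500.00 = €1207.50
Total: €5264.25 + €1202.25 + €1207.50 = €7674.00

€7674.00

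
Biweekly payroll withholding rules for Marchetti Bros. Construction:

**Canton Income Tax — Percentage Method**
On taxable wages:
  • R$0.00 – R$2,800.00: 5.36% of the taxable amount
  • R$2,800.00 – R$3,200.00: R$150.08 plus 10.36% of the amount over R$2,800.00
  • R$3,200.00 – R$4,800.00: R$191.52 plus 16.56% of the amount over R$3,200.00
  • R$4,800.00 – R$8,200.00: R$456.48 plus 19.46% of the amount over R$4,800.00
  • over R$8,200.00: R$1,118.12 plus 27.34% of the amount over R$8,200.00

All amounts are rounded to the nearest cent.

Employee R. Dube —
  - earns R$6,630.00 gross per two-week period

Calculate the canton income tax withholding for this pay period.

R$812.60

Canton Income Tax: taxable = R$6,630.00
  R$456.48 + 19.46% × (R$6,630.00 − R$4,800.00) = R$456.48 + 19.46% × R$1,830.00 = R$812.60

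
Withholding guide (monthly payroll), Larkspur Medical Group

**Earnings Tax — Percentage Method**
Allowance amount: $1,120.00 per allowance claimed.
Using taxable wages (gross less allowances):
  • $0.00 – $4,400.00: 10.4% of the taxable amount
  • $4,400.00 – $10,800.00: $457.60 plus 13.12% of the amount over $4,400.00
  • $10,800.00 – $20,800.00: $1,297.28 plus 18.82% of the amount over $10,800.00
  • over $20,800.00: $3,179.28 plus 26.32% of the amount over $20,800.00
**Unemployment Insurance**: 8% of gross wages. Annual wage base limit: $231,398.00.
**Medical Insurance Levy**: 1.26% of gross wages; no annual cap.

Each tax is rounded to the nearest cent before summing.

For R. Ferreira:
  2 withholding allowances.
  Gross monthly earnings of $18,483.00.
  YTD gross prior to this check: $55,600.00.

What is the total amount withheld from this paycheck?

Earnings Tax: taxable = $18,483.00 − 2×$1,120.00 = $16,243.00
  $1,297.28 + 18.82% × ($16,243.00 − $10,800.00) = $1,297.28 + 18.82% × $5,443.00 = $2,321.65
Unemployment Insurance: 8% × $18,483.00 = $1,478.64
Medical Insurance Levy: 1.26% × $18,483.00 = $232.89
Total: $2,321.65 + $1,478.64 + $232.89 = $4,033.18

$4,033.18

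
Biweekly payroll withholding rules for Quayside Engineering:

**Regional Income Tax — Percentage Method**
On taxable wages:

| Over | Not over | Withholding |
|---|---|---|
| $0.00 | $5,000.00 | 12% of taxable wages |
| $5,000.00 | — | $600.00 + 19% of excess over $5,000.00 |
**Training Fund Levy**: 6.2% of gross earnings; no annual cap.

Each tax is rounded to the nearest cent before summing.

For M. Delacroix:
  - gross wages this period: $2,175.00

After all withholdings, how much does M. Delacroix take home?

Regional Income Tax: taxable = $2,175.00
  12% × $2,175.00 = $261.00
Training Fund Levy: 6.2% × $2,175.00 = $134.85
Total withheld: $261.00 + $134.85 = $395.85
Net pay: $2,175.00 − $395.85 = $1,779.15

$1,779.15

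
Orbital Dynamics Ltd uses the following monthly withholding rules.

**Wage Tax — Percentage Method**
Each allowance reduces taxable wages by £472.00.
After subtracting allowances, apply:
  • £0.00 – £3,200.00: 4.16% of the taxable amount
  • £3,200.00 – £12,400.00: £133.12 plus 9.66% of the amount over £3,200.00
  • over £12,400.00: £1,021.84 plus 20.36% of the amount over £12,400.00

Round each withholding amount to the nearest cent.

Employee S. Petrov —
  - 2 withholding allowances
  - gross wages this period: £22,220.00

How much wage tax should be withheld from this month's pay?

Wage Tax: taxable = £22,220.00 − 2×£472.00 = £21,276.00
  £1,021.84 + 20.36% × (£21,276.00 − £12,400.00) = £1,021.84 + 20.36% × £8,876.00 = £2,828.99

£2,828.99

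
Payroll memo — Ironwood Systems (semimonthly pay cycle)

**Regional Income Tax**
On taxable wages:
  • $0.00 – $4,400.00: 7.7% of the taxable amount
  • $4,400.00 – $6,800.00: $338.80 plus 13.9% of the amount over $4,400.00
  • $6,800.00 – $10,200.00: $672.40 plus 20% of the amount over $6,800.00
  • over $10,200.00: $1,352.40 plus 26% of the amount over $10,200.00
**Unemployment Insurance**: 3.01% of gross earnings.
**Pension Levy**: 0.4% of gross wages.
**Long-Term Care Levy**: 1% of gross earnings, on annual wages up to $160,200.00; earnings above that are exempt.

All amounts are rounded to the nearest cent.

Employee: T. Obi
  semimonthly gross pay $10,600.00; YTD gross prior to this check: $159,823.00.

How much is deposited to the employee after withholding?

Regional Income Tax: taxable = $10,600.00
  $1,352.40 + 26% × ($10,600.00 − $10,200.00) = $1,352.40 + 26% × $400.00 = $1,456.40
Unemployment Insurance: 3.01% × $10,600.00 = $319.06
Pension Levy: 0.4% × $10,600.00 = $42.40
Long-Term Care Levy: cap $160,200.00 − YTD $159,823.00 = $377.00 subject; 1% × $377.00 = $3.77
Total withheld: $1,456.40 + $319.06 + $42.40 + $3.77 = $1,821.63
Net pay: $10,600.00 − $1,821.63 = $8,778.37

$8,778.37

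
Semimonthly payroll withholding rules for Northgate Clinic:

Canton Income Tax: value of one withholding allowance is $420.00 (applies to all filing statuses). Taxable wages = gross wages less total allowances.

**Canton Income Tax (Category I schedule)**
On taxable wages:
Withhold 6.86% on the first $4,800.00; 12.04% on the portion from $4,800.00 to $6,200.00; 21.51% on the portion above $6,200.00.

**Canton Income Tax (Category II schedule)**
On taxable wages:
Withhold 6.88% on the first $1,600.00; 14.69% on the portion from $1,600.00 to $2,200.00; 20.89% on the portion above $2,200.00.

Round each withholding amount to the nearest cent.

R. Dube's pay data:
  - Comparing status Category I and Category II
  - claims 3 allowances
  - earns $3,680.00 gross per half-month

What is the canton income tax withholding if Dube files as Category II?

$244.18

Canton Income Tax (Category II): taxable = $3,680.00 − 3×$420.00 = $2,420.00
  $198.22 + 20.89% × ($2,420.00 − $2,200.00) = $198.22 + 20.89% × $220.00 = $244.18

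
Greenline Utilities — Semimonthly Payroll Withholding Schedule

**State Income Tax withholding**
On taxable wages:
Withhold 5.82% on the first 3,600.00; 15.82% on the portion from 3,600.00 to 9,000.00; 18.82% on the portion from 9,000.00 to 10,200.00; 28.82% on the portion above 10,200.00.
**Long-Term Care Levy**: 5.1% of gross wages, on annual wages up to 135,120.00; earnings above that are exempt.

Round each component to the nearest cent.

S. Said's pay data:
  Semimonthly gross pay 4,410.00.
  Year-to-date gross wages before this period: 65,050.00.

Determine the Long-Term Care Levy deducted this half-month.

224.91

Long-Term Care Levy: 5.1% × 4,410.00 = 224.91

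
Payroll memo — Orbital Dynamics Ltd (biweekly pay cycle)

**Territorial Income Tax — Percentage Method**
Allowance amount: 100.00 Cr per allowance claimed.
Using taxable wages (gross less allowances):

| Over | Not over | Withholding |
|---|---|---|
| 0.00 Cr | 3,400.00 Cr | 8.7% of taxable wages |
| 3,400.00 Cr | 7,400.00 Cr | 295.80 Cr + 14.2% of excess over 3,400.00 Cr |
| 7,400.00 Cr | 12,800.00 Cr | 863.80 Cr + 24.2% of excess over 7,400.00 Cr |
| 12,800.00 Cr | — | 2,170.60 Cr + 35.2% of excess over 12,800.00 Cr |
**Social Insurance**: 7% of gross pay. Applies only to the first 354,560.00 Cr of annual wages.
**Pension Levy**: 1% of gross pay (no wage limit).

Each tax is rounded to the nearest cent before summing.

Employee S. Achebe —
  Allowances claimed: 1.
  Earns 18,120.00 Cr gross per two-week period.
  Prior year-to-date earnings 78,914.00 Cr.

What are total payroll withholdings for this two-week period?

5,457.64 Cr

Territorial Income Tax: taxable = 18,120.00 Cr − 1×100.00 Cr = 18,020.00 Cr
  2,170.60 Cr + 35.2% × (18,020.00 Cr − 12,800.00 Cr) = 2,170.60 Cr + 35.2% × 5,220.00 Cr = 4,008.04 Cr
Social Insurance: 7% × 18,120.00 Cr = 1,268.40 Cr
Pension Levy: 1% × 18,120.00 Cr = 181.20 Cr
Total: 4,008.04 Cr + 1,268.40 Cr + 181.20 Cr = 5,457.64 Cr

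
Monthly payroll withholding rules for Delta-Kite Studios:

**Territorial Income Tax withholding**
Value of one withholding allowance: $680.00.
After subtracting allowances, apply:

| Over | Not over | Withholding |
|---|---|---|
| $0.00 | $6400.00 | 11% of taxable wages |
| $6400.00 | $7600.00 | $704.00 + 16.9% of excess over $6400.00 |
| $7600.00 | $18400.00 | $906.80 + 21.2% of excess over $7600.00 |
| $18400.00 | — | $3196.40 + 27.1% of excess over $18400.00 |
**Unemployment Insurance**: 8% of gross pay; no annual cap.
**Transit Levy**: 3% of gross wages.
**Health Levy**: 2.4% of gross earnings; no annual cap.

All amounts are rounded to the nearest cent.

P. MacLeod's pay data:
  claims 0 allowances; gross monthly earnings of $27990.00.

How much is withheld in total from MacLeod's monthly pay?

Territorial Income Tax: taxable = $27990.00
  $3196.40 + 27.1% × ($27990.00 − $18400.00) = $3196.40 + 27.1% × $9590.00 = $5795.29
Unemployment Insurance: 8% × $27990.00 = $2239.20
Transit Levy: 3% × $27990.00 = $839.70
Health Levy: 2.4% × $27990.00 = $671.76
Total: $5795.29 + $2239.20 + $839.70 + $671.76 = $9545.95

$9545.95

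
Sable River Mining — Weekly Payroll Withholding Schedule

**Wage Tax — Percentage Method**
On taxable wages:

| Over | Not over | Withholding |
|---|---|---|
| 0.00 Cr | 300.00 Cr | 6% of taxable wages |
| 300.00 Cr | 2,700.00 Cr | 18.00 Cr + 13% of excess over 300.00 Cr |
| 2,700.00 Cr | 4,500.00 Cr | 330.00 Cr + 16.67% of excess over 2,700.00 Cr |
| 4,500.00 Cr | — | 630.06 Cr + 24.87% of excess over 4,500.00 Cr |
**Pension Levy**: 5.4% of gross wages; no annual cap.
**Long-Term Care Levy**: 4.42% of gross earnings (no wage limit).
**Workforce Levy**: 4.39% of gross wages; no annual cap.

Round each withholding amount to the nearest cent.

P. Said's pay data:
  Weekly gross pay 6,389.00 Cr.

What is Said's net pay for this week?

4,381.27 Cr

Wage Tax: taxable = 6,389.00 Cr
  630.06 Cr + 24.87% × (6,389.00 Cr − 4,500.00 Cr) = 630.06 Cr + 24.87% × 1,889.00 Cr = 1,099.85 Cr
Pension Levy: 5.4% × 6,389.00 Cr = 345.01 Cr
Long-Term Care Levy: 4.42% × 6,389.00 Cr = 282.39 Cr
Workforce Levy: 4.39% × 6,389.00 Cr = 280.48 Cr
Total withheld: 1,099.85 Cr + 345.01 Cr + 282.39 Cr + 280.48 Cr = 2,007.73 Cr
Net pay: 6,389.00 Cr − 2,007.73 Cr = 4,381.27 Cr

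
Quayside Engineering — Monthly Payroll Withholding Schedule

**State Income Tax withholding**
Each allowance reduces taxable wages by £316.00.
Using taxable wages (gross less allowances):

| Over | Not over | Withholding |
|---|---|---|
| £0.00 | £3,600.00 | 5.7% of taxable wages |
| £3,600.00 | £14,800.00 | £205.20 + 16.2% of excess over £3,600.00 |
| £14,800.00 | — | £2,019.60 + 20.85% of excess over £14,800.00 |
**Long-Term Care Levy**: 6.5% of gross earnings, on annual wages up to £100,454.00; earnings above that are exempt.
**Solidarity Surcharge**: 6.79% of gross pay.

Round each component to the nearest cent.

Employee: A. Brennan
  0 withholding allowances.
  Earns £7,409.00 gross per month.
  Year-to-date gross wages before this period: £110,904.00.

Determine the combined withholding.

£1,325.33

State Income Tax: taxable = £7,409.00
  £205.20 + 16.2% × (£7,409.00 − £3,600.00) = £205.20 + 16.2% × £3,809.00 = £822.26
Long-Term Care Levy: YTD £110,904.00 ≥ cap £100,454.00 → £0.00
Solidarity Surcharge: 6.79% × £7,409.00 = £503.07
Total: £822.26 + £0.00 + £503.07 = £1,325.33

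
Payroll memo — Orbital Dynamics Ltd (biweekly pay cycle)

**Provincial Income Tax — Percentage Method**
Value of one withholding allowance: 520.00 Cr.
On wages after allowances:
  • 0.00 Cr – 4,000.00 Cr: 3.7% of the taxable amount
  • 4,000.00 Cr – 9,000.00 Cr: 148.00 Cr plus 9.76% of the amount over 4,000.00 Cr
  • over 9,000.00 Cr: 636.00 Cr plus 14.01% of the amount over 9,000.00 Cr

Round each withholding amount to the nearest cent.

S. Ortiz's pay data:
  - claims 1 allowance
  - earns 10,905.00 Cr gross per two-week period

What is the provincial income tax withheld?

830.04 Cr

Provincial Income Tax: taxable = 10,905.00 Cr − 1×520.00 Cr = 10,385.00 Cr
  636.00 Cr + 14.01% × (10,385.00 Cr − 9,000.00 Cr) = 636.00 Cr + 14.01% × 1,385.00 Cr = 830.04 Cr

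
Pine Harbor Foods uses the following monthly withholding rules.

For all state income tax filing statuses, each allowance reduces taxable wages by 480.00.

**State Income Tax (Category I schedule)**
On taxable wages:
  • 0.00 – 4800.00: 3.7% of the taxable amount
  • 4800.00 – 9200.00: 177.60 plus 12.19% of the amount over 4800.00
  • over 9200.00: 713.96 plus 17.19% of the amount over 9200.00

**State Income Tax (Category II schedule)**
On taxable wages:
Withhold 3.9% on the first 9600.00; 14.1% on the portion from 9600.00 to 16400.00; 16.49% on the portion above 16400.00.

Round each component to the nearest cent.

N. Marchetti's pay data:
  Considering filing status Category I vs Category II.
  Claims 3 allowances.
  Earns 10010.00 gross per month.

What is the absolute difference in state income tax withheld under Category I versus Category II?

302.93

State Income Tax (Category I): taxable = 10010.00 − 3×480.00 = 8570.00
  177.60 + 12.19% × (8570.00 − 4800.00) = 177.60 + 12.19% × 3770.00 = 637.16
State Income Tax (Category II): taxable = 10010.00 − 3×480.00 = 8570.00
  3.9% × 8570.00 = 334.23
Difference: |637.16 − 334.23| = 302.93 (higher under Category I)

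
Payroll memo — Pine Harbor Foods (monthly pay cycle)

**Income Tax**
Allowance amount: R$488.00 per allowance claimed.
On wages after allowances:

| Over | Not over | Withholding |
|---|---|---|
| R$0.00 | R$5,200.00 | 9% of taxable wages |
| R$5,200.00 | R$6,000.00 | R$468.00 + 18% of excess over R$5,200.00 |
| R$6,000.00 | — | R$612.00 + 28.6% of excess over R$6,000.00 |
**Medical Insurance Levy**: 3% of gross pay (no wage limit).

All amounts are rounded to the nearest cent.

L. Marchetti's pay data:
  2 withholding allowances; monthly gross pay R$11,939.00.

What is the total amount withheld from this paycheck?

Income Tax: taxable = R$11,939.00 − 2×R$488.00 = R$10,963.00
  R$612.00 + 28.6% × (R$10,963.00 − R$6,000.00) = R$612.00 + 28.6% × R$4,963.00 = R$2,031.42
Medical Insurance Levy: 3% × R$11,939.00 = R$358.17
Total: R$2,031.42 + R$358.17 = R$2,389.59

R$2,389.59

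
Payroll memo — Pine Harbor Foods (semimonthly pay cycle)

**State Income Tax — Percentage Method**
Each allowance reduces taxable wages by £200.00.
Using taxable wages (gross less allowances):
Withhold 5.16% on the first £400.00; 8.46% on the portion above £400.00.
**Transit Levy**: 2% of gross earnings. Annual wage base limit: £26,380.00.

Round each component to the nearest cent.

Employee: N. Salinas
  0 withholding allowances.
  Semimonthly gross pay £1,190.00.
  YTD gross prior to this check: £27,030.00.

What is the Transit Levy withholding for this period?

£0.00

Transit Levy: YTD £27,030.00 ≥ cap £26,380.00 → £0.00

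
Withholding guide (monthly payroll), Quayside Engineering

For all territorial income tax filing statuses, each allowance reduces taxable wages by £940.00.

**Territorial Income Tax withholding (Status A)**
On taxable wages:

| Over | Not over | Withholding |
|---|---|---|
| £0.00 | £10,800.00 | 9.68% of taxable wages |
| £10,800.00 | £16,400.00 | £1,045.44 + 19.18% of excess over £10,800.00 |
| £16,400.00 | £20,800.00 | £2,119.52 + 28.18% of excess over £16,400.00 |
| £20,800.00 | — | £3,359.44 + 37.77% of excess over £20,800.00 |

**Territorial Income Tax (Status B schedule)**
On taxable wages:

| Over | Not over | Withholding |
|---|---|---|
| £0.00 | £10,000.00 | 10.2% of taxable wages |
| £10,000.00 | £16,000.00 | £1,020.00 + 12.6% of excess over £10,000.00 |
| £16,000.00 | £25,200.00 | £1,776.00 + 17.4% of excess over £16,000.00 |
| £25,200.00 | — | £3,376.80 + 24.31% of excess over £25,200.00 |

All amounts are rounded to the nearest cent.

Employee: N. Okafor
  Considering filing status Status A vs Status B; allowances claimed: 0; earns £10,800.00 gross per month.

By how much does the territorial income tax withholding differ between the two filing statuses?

Territorial Income Tax (Status A): taxable = £10,800.00
  9.68% × £10,800.00 = £1,045.44
Territorial Income Tax (Status B): taxable = £10,800.00
  £1,020.00 + 12.6% × (£10,800.00 − £10,000.00) = £1,020.00 + 12.6% × £800.00 = £1,120.80
Difference: |£1,045.44 − £1,120.80| = £75.36 (higher under Status B)

£75.36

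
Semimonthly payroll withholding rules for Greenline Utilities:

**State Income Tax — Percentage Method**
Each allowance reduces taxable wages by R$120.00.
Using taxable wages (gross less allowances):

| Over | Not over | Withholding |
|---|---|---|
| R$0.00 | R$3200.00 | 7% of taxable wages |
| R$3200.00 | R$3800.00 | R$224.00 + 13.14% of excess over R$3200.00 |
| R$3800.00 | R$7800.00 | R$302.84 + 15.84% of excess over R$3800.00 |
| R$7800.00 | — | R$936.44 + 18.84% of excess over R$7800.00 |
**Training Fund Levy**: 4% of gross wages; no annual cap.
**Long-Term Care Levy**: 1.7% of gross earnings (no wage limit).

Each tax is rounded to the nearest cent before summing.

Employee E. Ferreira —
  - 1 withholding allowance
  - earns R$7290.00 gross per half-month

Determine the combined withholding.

State Income Tax: taxable = R$7290.00 − 1×R$120.00 = R$7170.00
  R$302.84 + 15.84% × (R$7170.00 − R$3800.00) = R$302.84 + 15.84% × R$3370.00 = R$836.65
Training Fund Levy: 4% × R$7290.00 = R$291.60
Long-Term Care Levy: 1.7% × R$7290.00 = R$123.93
Total: R$836.65 + R$291.60 + R$123.93 = R$1252.18

R$1252.18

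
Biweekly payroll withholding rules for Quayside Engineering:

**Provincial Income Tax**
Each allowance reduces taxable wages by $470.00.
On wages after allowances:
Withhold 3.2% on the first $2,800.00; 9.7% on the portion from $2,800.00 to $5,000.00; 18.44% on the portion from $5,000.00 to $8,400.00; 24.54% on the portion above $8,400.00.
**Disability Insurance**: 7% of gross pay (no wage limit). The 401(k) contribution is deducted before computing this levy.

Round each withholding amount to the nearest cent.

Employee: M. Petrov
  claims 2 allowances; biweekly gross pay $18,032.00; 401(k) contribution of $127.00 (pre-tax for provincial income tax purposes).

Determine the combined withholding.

Provincial Income Tax: taxable = $18,032.00 − $127.00 − 2×$470.00 = $16,965.00
  $929.96 + 24.54% × ($16,965.00 − $8,400.00) = $929.96 + 24.54% × $8,565.00 = $3,031.81
Disability Insurance: 7% × $17,905.00 = $1,253.35
Total: $3,031.81 + $1,253.35 = $4,285.16

$4,285.16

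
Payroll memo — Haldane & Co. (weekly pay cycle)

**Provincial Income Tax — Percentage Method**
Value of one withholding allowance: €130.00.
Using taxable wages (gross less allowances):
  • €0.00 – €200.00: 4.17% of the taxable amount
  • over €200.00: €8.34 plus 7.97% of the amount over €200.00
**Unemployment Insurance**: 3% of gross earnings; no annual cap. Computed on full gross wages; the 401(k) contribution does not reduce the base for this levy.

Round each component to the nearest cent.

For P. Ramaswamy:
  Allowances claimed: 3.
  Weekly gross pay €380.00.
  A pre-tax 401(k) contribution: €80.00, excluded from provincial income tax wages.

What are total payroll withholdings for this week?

€11.40

Provincial Income Tax: taxable = €380.00 − €80.00 − 3×€130.00 = €-90.00
  Taxable ≤ 0 → €0.00
Unemployment Insurance: 3% × €380.00 = €11.40
Total: €0.00 + €11.40 = €11.40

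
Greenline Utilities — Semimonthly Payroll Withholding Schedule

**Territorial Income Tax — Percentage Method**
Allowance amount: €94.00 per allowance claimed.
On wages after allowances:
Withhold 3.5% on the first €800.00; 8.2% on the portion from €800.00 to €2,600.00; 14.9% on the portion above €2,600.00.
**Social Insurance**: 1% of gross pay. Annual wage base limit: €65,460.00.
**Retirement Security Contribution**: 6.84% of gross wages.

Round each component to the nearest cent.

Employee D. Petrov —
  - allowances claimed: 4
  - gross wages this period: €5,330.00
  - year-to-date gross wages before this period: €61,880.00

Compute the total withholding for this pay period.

€926.72

Territorial Income Tax: taxable = €5,330.00 − 4×€94.00 = €4,954.00
  €175.60 + 14.9% × (€4,954.00 − €2,600.00) = €175.60 + 14.9% × €2,354.00 = €526.35
Social Insurance: cap €65,460.00 − YTD €61,880.00 = €3,580.00 subject; 1% × €3,580.00 = €35.80
Retirement Security Contribution: 6.84% × €5,330.00 = €364.57
Total: €526.35 + €35.80 + €364.57 = €926.72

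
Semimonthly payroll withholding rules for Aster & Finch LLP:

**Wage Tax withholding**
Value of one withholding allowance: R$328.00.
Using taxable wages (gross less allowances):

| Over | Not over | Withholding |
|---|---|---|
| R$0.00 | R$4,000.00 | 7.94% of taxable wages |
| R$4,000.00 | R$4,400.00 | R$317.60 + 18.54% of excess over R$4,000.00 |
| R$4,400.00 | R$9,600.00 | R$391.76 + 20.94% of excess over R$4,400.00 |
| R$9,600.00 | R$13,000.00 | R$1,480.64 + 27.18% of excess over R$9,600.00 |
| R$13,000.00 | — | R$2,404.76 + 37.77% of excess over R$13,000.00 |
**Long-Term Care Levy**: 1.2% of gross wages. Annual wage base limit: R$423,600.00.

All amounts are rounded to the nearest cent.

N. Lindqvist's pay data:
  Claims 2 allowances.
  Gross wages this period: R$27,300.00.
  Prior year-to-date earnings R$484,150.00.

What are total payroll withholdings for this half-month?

Wage Tax: taxable = R$27,300.00 − 2×R$328.00 = R$26,644.00
  R$2,404.76 + 37.77% × (R$26,644.00 − R$13,000.00) = R$2,404.76 + 37.77% × R$13,644.00 = R$7,558.10
Long-Term Care Levy: YTD R$484,150.00 ≥ cap R$423,600.00 → R$0.00
Total: R$7,558.10 + R$0.00 = R$7,558.10

R$7,558.10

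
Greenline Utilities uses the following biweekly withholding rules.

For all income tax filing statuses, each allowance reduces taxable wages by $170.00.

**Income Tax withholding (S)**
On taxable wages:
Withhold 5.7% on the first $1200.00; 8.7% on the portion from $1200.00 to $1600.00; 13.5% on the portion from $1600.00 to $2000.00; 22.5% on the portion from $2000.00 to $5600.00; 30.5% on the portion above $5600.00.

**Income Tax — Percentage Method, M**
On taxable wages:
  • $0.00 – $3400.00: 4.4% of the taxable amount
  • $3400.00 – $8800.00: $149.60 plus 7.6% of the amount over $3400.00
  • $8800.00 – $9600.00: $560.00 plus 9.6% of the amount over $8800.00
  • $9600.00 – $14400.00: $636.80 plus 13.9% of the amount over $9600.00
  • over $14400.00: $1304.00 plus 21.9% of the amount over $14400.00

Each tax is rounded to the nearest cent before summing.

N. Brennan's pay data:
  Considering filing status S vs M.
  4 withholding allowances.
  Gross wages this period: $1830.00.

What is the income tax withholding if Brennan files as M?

Income Tax (M): taxable = $1830.00 − 4×$170.00 = $1150.00
  4.4% × $1150.00 = $50.60

$50.60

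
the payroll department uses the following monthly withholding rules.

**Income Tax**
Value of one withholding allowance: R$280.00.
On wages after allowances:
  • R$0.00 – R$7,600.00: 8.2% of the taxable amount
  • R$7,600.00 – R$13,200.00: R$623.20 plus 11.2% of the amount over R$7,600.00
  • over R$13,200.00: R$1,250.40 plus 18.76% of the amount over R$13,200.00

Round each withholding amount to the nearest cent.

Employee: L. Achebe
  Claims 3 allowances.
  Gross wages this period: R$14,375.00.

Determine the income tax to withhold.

R$1,313.25

Income Tax: taxable = R$14,375.00 − 3×R$280.00 = R$13,535.00
  R$1,250.40 + 18.76% × (R$13,535.00 − R$13,200.00) = R$1,250.40 + 18.76% × R$335.00 = R$1,313.25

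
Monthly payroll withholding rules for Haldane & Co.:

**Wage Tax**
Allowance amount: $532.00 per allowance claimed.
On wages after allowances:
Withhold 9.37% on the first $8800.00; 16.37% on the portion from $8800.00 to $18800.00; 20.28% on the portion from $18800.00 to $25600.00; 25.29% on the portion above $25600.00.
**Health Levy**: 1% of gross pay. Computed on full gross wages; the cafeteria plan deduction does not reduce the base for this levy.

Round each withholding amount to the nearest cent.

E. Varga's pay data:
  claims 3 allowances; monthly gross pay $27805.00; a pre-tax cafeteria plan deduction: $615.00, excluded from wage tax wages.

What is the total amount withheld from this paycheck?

$4117.43

Wage Tax: taxable = $27805.00 − $615.00 − 3×$532.00 = $25594.00
  $2461.56 + 20.28% × ($25594.00 − $18800.00) = $2461.56 + 20.28% × $6794.00 = $3839.38
Health Levy: 1% × $27805.00 = $278.05
Total: $3839.38 + $278.05 = $4117.43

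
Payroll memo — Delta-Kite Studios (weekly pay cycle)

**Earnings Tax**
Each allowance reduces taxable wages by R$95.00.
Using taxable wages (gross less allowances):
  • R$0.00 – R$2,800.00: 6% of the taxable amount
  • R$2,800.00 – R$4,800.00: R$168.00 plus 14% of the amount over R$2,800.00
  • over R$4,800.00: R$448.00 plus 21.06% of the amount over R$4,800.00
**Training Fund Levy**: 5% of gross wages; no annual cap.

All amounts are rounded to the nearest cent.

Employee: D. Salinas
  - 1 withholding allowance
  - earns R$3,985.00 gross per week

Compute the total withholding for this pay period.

R$519.85

Earnings Tax: taxable = R$3,985.00 − 1×R$95.00 = R$3,890.00
  R$168.00 + 14% × (R$3,890.00 − R$2,800.00) = R$168.00 + 14% × R$1,090.00 = R$320.60
Training Fund Levy: 5% × R$3,985.00 = R$199.25
Total: R$320.60 + R$199.25 = R$519.85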